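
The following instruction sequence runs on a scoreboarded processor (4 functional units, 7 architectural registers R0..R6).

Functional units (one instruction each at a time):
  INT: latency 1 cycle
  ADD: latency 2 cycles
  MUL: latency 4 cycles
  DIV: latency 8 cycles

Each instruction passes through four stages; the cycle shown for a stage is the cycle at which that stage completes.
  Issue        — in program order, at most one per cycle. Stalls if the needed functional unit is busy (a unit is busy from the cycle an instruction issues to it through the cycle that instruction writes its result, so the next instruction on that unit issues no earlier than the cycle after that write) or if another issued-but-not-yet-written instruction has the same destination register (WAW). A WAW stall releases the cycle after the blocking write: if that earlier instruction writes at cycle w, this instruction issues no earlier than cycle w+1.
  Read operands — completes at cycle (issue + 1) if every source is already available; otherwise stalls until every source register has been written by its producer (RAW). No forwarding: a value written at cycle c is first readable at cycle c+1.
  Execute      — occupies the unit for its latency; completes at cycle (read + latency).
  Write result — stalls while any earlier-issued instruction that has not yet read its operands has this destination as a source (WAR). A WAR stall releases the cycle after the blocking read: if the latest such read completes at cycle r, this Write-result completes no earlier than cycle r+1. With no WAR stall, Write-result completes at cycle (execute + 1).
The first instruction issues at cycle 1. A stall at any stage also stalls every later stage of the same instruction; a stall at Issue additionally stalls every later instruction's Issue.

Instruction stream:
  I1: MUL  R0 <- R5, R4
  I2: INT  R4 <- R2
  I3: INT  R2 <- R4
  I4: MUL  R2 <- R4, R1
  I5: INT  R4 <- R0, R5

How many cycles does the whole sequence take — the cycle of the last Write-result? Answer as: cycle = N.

I1: IS=1 RO=2 EX=6 WR=7
I2: IS=2 RO=3 EX=4 WR=5
I3: IS=6 RO=7 EX=8 WR=9  [struct: INT busy until I2 writes@5]
I4: IS=10 RO=11 EX=15 WR=16  [WAW R2: wait I3 write@9]
I5: IS=11 RO=12 EX=13 WR=14

cycle = 16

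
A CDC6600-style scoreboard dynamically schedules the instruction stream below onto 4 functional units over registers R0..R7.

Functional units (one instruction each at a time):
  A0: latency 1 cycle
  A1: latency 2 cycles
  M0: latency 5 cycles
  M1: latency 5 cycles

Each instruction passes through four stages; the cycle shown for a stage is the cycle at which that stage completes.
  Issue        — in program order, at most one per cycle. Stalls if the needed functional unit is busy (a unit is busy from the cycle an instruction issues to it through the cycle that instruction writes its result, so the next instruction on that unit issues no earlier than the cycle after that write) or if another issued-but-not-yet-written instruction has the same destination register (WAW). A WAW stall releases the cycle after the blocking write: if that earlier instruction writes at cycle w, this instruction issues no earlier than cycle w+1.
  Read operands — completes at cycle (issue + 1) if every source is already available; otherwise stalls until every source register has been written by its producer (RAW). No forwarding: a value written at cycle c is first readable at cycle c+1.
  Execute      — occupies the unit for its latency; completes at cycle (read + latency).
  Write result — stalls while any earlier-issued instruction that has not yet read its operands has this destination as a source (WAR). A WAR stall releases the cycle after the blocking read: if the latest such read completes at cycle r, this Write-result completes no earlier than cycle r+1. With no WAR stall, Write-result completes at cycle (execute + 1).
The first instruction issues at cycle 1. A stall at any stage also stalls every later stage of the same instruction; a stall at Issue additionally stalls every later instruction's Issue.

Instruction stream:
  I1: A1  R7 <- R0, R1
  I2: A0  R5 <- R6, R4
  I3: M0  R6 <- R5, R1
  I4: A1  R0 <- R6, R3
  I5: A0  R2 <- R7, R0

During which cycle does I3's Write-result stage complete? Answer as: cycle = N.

t=1  issue I1 (A1)
t=2  I1 read-ops · issue I2 (A0)
t=3  I2 read-ops · issue I3 (M0)
t=4  I1 finished on A1 · I2 finished on A0
t=5  I1→R7 · I2→R5
t=6  I3 read-ops · issue I4 (A1)
t=7  issue I5 (A0)
t=11  I3 finished on M0
t=12  I3→R6
t=13  I4 read-ops
t=15  I4 finished on A1
t=16  I4→R0
t=17  I5 read-ops
t=18  I5 finished on A0
t=19  I5→R2

cycle = 12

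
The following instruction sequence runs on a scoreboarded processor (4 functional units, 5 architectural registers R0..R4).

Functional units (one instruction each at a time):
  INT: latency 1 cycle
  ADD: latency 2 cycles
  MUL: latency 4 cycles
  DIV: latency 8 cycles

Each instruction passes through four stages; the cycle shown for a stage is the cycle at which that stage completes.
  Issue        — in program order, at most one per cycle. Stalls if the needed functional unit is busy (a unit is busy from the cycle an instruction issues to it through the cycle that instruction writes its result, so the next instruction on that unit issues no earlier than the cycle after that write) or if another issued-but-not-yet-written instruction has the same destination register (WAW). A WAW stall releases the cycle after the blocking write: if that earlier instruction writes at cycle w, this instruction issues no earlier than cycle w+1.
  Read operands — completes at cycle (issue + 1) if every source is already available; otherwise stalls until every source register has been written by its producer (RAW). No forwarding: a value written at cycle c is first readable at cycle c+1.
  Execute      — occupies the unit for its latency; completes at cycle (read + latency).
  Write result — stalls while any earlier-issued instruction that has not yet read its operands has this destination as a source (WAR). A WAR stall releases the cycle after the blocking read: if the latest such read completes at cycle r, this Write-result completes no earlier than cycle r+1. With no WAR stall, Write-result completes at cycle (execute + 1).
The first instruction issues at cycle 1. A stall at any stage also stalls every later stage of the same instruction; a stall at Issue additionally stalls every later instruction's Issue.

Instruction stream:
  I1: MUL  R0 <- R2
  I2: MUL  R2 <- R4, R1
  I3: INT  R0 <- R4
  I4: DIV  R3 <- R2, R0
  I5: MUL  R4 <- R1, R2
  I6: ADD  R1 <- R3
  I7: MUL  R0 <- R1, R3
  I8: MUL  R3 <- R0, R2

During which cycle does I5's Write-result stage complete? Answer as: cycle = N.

[I1] 1/2/6/7
[I2] 8/9/13/14  (struct: MUL busy until I1 writes@7)
[I3] 9/10/11/12
[I4] 10/15/23/24  (RAW R2: wait I2 write@14)
[I5] 15/16/20/21  (struct: MUL busy until I2 writes@14)
[I6] 16/25/27/28  (RAW R3: wait I4 write@24)
[I7] 22/29/33/34  (struct: MUL busy until I5 writes@21; RAW R1: wait I6 write@28)
[I8] 35/36/40/41  (struct: MUL busy until I7 writes@34)

cycle = 21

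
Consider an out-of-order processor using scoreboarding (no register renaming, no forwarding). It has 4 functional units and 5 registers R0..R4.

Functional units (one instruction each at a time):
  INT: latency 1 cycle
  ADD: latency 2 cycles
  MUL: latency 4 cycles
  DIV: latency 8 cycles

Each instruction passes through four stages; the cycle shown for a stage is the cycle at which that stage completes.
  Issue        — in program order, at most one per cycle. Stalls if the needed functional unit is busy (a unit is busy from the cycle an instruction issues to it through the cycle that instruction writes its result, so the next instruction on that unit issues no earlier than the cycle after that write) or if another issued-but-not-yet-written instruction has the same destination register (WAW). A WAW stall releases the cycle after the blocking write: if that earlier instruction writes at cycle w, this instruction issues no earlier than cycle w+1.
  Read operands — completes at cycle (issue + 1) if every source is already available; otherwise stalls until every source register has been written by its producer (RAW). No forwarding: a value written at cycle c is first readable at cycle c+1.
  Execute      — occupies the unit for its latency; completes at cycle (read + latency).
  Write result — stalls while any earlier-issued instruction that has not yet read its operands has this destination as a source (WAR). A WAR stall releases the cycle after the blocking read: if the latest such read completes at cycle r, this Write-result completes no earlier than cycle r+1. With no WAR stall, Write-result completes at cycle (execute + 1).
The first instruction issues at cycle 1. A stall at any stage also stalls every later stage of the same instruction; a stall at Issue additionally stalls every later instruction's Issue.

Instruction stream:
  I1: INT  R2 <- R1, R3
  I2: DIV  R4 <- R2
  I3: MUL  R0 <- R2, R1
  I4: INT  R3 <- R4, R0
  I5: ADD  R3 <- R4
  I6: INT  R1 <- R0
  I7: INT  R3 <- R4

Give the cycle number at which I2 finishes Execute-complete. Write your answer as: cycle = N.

c1: I1 issues→INT
c2: I1 reads | I2 issues→DIV
c3: I1 exec-done | I3 issues→MUL
c4: I1 writes R2
c5: I2 reads | I3 reads | I4 issues→INT
c9: I3 exec-done
c10: I3 writes R0
c13: I2 exec-done
c14: I2 writes R4
c15: I4 reads
c16: I4 exec-done
c17: I4 writes R3
c18: I5 issues→ADD
c19: I5 reads | I6 issues→INT
c20: I6 reads
c21: I5 exec-done | I6 exec-done
c22: I5 writes R3 | I6 writes R1
c23: I7 issues→INT
c24: I7 reads
c25: I7 exec-done
c26: I7 writes R3

cycle = 13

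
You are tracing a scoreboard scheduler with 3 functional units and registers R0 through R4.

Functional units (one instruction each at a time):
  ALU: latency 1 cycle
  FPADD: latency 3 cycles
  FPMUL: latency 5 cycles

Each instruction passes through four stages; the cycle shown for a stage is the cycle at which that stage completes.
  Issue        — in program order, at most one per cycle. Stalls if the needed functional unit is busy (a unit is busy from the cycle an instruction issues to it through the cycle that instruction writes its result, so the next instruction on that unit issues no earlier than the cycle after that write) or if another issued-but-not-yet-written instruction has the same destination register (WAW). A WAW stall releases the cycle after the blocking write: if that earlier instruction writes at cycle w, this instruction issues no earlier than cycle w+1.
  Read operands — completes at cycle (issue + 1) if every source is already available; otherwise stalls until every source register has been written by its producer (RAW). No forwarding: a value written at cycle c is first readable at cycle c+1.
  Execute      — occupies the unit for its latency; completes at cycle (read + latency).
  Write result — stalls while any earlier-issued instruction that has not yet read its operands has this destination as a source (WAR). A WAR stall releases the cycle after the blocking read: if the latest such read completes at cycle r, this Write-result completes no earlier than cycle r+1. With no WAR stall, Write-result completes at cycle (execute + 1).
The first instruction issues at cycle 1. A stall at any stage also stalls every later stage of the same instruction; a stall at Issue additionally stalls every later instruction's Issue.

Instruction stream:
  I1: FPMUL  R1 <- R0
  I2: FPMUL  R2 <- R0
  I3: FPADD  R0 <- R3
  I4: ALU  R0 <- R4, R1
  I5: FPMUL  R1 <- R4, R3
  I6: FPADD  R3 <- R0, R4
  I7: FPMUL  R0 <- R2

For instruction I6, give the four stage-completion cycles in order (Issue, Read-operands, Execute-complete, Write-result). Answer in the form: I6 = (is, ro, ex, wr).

1) issue 1, read 2, done 7, write 8
2) issue 9, read 10, done 15, write 16  <struct: FPMUL busy until I1 writes@8>
3) issue 10, read 11, done 14, write 15
4) issue 16, read 17, done 18, write 19  <WAW R0: wait I3 write@15>
5) issue 17, read 18, done 23, write 24
6) issue 18, read 20, done 23, write 24  <RAW R0: wait I4 write@19>
7) issue 25, read 26, done 31, write 32  <struct: FPMUL busy until I5 writes@24>

I6 = (18, 20, 23, 24)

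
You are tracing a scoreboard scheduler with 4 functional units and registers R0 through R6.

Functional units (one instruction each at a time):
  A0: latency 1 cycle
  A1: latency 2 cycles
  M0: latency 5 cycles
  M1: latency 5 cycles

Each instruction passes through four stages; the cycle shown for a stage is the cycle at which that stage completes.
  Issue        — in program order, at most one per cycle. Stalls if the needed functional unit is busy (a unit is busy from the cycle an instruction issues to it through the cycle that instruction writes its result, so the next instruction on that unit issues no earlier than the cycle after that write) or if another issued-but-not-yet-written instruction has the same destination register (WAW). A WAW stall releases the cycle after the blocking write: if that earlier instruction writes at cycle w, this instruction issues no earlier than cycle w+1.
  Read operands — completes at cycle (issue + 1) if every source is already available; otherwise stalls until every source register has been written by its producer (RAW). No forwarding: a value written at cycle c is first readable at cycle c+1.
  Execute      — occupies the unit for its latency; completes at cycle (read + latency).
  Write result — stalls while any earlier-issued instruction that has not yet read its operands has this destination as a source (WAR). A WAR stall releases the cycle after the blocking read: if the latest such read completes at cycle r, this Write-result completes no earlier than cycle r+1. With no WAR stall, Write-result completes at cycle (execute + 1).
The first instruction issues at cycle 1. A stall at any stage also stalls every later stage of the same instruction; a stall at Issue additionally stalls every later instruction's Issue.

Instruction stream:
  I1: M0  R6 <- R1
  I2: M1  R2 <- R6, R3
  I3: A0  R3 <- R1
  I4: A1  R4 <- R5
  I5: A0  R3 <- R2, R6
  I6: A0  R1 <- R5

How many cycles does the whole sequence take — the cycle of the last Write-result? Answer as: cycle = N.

t=1  issue I1 (M0)
t=2  I1 read-ops, issue I2 (M1)
t=3  issue I3 (A0)
t=4  I3 read-ops, issue I4 (A1)
t=5  I3 finished on A0, I4 read-ops
t=7  I1 finished on M0, I4 finished on A1
t=8  I1→R6, I4→R4
t=9  I2 read-ops
t=10  I3→R3
t=11  issue I5 (A0)
t=14  I2 finished on M1
t=15  I2→R2
t=16  I5 read-ops
t=17  I5 finished on A0
t=18  I5→R3
t=19  issue I6 (A0)
t=20  I6 read-ops
t=21  I6 finished on A0
t=22  I6→R1

cycle = 22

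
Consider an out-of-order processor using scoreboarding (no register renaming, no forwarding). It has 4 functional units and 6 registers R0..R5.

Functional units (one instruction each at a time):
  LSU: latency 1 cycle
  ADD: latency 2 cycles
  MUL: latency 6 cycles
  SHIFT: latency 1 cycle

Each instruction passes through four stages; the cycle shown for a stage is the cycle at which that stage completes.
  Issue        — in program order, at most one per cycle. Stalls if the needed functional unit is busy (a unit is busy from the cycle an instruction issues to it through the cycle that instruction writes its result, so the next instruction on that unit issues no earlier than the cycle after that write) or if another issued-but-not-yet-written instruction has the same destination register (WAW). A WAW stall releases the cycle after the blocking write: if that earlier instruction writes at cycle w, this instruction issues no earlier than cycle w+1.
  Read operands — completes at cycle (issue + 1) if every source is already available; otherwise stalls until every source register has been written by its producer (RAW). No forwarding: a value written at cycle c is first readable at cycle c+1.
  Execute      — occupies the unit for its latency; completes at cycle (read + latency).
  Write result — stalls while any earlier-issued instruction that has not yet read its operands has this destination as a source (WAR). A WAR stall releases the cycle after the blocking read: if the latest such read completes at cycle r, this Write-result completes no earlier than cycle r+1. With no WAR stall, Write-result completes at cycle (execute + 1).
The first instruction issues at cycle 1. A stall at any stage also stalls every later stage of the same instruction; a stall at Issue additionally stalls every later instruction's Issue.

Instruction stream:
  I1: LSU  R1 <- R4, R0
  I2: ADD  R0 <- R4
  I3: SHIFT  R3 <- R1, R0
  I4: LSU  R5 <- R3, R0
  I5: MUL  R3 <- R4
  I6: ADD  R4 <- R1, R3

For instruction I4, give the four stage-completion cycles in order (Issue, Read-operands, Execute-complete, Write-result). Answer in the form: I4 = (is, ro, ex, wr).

I1 -> (1, 2, 3, 4)
I2 -> (2, 3, 5, 6)
I3 -> (3, 7, 8, 9)  // RAW R0: wait I2 write@6
I4 -> (5, 10, 11, 12)  // struct: LSU busy until I1 writes@4, RAW R3: wait I3 write@9
I5 -> (10, 11, 17, 18)  // WAW R3: wait I3 write@9
I6 -> (11, 19, 21, 22)  // RAW R3: wait I5 write@18

I4 = (5, 10, 11, 12)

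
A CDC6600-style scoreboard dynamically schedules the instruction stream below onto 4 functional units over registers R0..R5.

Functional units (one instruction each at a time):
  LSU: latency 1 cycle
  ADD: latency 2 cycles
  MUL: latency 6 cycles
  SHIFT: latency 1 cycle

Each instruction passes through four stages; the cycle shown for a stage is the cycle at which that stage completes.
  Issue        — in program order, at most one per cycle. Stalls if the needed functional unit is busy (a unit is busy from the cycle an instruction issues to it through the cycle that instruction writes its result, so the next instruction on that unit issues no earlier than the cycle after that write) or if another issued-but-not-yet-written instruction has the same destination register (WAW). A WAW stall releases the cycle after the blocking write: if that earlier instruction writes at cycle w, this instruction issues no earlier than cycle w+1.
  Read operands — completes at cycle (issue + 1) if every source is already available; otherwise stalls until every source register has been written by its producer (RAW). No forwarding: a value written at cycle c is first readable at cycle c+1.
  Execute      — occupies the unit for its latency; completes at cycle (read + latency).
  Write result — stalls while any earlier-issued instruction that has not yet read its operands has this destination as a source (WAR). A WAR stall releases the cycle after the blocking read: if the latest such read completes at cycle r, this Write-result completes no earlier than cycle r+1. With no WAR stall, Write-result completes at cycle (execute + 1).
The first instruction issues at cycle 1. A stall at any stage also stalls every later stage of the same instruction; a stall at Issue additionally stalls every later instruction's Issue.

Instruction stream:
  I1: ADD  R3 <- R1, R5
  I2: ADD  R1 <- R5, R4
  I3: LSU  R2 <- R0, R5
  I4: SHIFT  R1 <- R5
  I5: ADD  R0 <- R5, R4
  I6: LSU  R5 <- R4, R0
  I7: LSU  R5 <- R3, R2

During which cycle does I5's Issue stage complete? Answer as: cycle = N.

cycle = 12

1) issue 1, read 2, done 4, write 5
2) issue 6, read 7, done 9, write 10  <struct: ADD busy until I1 writes@5>
3) issue 7, read 8, done 9, write 10
4) issue 11, read 12, done 13, write 14  <WAW R1: wait I2 write@10>
5) issue 12, read 13, done 15, write 16
6) issue 13, read 17, done 18, write 19  <RAW R0: wait I5 write@16>
7) issue 20, read 21, done 22, write 23  <struct: LSU busy until I6 writes@19>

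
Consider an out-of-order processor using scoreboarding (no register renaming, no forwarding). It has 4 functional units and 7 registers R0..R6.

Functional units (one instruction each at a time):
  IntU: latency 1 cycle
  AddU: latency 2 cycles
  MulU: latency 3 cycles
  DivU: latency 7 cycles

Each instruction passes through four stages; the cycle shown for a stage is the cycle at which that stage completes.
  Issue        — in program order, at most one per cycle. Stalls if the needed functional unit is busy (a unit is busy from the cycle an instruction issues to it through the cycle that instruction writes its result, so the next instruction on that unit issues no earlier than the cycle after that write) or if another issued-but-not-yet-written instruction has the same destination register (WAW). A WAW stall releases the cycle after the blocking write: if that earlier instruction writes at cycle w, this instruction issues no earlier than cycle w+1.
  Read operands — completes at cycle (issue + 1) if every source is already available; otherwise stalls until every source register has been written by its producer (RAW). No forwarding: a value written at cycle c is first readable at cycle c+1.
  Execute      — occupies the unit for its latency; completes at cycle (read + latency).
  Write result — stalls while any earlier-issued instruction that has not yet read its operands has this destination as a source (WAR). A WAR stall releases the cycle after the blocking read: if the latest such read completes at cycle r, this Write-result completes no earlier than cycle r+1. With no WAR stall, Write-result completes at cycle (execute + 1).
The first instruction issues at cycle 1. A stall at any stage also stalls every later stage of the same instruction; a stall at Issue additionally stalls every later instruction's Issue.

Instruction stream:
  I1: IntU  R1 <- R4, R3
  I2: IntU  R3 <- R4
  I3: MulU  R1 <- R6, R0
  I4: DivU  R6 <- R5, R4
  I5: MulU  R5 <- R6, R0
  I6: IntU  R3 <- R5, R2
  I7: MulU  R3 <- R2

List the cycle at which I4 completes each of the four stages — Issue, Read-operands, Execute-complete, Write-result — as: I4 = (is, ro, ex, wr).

I1 -> (1, 2, 3, 4)
I2 -> (5, 6, 7, 8)  // struct: IntU busy until I1 writes@4
I3 -> (6, 7, 10, 11)
I4 -> (7, 8, 15, 16)
I5 -> (12, 17, 20, 21)  // struct: MulU busy until I3 writes@11, RAW R6: wait I4 write@16
I6 -> (13, 22, 23, 24)  // RAW R5: wait I5 write@21
I7 -> (25, 26, 29, 30)  // WAW R3: wait I6 write@24

I4 = (7, 8, 15, 16)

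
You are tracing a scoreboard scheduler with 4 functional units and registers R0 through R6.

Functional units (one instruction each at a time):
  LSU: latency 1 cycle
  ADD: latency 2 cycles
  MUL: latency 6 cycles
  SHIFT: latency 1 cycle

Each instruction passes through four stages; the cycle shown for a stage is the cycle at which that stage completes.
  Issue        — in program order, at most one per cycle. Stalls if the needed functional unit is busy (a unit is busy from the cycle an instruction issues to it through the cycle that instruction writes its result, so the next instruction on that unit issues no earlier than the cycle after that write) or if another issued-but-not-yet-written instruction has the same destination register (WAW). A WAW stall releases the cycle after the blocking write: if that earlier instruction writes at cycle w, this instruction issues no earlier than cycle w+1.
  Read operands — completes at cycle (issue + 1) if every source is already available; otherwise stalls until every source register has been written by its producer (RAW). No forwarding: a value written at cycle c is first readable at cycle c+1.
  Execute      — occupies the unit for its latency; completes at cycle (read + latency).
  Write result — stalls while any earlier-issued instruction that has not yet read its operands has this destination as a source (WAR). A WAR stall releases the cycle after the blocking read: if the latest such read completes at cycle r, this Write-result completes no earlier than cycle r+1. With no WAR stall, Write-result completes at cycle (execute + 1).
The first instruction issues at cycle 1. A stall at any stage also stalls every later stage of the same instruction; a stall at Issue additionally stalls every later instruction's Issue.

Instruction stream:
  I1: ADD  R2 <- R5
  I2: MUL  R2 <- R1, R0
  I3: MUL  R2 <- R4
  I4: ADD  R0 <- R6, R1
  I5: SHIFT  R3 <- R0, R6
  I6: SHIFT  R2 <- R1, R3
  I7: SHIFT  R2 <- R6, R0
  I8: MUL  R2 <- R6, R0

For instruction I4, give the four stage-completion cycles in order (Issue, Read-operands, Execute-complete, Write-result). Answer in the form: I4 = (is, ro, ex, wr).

I4 = (16, 17, 19, 20)

I1  is:1  ro:2  ex:4  wr:5
I2  is:6  ro:7  ex:13  wr:14  — WAW R2: wait I1 write@5
I3  is:15  ro:16  ex:22  wr:23  — struct: MUL busy until I2 writes@14
I4  is:16  ro:17  ex:19  wr:20
I5  is:17  ro:21  ex:22  wr:23  — RAW R0: wait I4 write@20
I6  is:24  ro:25  ex:26  wr:27  — struct: SHIFT busy until I5 writes@23
I7  is:28  ro:29  ex:30  wr:31  — struct: SHIFT busy until I6 writes@27
I8  is:32  ro:33  ex:39  wr:40  — WAW R2: wait I7 write@31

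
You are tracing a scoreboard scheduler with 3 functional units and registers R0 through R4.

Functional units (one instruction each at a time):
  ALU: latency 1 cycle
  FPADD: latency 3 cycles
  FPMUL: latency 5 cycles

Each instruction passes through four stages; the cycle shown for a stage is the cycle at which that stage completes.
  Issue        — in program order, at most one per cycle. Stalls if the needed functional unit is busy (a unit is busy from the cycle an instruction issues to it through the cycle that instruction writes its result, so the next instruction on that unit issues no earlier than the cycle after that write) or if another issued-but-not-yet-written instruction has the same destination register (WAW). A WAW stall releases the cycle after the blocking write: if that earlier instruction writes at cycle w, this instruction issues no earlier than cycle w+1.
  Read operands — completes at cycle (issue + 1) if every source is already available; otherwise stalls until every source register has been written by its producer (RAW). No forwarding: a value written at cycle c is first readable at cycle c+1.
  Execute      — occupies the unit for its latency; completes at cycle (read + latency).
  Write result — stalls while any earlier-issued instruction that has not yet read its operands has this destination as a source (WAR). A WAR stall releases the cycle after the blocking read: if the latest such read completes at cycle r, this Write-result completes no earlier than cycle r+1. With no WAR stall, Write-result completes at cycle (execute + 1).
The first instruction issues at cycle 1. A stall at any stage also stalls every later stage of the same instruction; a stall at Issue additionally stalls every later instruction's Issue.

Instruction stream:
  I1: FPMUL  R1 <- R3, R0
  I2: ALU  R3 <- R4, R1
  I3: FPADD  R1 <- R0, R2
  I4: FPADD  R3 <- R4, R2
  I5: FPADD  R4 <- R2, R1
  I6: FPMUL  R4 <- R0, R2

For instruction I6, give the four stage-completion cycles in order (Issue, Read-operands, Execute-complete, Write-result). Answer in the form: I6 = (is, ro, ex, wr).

[I1] 1/2/7/8
[I2] 2/9/10/11  (RAW R1: wait I1 write@8)
[I3] 9/10/13/14  (WAW R1: wait I1 write@8)
[I4] 15/16/19/20  (struct: FPADD busy until I3 writes@14)
[I5] 21/22/25/26  (struct: FPADD busy until I4 writes@20)
[I6] 27/28/33/34  (WAW R4: wait I5 write@26)

I6 = (27, 28, 33, 34)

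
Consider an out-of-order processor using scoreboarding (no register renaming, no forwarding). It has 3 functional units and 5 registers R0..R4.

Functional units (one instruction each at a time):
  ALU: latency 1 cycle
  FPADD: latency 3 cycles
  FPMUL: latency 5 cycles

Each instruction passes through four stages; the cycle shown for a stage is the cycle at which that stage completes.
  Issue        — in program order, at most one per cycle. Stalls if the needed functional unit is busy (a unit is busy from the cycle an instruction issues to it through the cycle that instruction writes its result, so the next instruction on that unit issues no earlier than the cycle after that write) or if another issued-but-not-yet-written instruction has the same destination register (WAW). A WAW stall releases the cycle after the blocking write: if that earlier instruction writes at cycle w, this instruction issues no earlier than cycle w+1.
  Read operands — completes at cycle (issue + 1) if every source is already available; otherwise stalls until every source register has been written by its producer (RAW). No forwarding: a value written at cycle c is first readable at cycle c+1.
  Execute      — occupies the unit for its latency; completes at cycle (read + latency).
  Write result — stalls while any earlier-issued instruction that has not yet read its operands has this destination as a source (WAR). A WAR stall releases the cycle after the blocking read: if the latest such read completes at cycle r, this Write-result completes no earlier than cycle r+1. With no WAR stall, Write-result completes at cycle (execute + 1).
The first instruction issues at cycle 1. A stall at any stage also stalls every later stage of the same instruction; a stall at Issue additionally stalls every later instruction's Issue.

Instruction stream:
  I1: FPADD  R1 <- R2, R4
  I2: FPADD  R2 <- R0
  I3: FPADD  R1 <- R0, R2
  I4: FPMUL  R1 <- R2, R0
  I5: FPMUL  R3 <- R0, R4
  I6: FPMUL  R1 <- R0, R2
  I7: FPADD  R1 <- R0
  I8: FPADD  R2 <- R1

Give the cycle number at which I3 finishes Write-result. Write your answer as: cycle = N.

1) issue 1, read 2, done 5, write 6
2) issue 7, read 8, done 11, write 12  <struct: FPADD busy until I1 writes@6>
3) issue 13, read 14, done 17, write 18  <struct: FPADD busy until I2 writes@12>
4) issue 19, read 20, done 25, write 26  <WAW R1: wait I3 write@18>
5) issue 27, read 28, done 33, write 34  <struct: FPMUL busy until I4 writes@26>
6) issue 35, read 36, done 41, write 42  <struct: FPMUL busy until I5 writes@34>
7) issue 43, read 44, done 47, write 48  <WAW R1: wait I6 write@42>
8) issue 49, read 50, done 53, write 54  <struct: FPADD busy until I7 writes@48>

cycle = 18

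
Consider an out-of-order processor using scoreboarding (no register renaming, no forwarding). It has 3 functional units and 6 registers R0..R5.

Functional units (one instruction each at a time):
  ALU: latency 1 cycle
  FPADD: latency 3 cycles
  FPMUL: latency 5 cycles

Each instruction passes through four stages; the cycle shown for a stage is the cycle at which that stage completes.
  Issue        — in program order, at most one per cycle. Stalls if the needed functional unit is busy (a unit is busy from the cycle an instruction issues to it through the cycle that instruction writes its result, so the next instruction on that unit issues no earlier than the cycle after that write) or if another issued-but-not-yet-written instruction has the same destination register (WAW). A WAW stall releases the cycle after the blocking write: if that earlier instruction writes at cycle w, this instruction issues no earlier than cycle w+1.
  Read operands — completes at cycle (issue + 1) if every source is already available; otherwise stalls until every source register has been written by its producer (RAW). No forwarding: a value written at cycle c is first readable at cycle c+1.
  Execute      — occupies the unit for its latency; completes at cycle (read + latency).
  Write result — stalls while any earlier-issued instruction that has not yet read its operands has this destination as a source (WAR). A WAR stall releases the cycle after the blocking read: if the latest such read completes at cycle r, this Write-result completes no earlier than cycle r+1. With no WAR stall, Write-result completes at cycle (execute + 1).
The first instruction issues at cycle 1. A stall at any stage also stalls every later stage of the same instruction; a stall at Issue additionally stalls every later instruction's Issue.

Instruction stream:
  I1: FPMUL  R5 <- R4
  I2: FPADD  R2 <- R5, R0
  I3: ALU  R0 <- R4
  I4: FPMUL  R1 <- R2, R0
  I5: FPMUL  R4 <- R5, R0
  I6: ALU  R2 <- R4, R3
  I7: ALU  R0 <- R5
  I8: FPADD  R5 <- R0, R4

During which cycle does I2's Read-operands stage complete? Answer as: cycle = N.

cycle = 9

c1: I1→FPMUL
c2: I1 RO; I2→FPADD
c3: I3→ALU
c4: I3 RO
c5: I3 EX
c7: I1 EX
c8: I1 WR R5
c9: I2 RO; I4→FPMUL
c10: I3 WR R0
c12: I2 EX
c13: I2 WR R2
c14: I4 RO
c19: I4 EX
c20: I4 WR R1
c21: I5→FPMUL
c22: I5 RO; I6→ALU
c27: I5 EX
c28: I5 WR R4
c29: I6 RO
c30: I6 EX
c31: I6 WR R2
c32: I7→ALU
c33: I7 RO; I8→FPADD
c34: I7 EX
c35: I7 WR R0
c36: I8 RO
c39: I8 EX
c40: I8 WR R5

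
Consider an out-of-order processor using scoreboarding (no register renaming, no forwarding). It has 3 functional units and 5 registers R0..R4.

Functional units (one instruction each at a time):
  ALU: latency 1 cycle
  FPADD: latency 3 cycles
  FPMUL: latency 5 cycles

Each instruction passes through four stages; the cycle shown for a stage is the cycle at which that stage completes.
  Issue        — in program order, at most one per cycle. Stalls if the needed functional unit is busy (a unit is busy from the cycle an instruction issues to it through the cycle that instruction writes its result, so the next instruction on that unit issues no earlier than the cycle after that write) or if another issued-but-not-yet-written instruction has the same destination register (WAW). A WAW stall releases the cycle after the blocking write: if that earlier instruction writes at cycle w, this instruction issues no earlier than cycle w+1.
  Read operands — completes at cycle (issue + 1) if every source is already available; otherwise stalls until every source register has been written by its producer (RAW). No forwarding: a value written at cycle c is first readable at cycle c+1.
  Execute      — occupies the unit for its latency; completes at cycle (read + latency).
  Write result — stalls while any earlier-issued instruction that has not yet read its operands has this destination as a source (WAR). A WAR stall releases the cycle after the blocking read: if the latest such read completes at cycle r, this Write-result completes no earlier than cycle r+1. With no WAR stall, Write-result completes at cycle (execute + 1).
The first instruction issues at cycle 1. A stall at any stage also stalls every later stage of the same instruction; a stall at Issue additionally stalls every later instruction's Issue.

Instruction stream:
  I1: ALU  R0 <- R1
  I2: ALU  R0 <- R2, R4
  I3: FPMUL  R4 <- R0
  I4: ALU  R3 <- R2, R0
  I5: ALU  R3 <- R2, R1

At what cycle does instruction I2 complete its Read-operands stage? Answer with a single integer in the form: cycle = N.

cycle = 6

c1: I1 dispatched to ALU
c2: I1 operands ready
c3: I1 complete
c4: R0←I1
c5: I2 dispatched to ALU
c6: I2 operands ready · I3 dispatched to FPMUL
c7: I2 complete
c8: R0←I2
c9: I3 operands ready · I4 dispatched to ALU
c10: I4 operands ready
c11: I4 complete
c12: R3←I4
c13: I5 dispatched to ALU
c14: I3 complete · I5 operands ready
c15: R4←I3 · I5 complete
c16: R3←I5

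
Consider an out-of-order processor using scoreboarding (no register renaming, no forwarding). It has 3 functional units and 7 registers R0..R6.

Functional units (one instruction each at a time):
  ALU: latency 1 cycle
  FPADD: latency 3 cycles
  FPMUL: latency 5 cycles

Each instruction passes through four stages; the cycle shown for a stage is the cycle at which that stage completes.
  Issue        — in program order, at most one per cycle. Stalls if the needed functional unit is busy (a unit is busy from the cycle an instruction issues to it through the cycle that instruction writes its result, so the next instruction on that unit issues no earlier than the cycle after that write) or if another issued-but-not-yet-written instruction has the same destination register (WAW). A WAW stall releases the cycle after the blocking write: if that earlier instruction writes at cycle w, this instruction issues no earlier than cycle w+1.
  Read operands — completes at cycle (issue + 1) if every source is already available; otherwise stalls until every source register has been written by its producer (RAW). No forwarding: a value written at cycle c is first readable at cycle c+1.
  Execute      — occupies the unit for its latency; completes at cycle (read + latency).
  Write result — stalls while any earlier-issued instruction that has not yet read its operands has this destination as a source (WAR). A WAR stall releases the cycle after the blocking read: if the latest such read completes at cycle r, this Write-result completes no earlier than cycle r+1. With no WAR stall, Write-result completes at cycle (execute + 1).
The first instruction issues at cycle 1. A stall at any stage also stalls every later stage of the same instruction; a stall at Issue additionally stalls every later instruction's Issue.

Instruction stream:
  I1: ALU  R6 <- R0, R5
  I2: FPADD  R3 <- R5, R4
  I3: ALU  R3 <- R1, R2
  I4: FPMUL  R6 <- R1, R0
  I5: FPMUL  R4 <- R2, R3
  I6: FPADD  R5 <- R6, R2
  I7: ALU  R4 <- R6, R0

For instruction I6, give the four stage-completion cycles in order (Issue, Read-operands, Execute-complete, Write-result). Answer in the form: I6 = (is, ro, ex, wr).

c1: I1 issues→ALU
c2: I1 reads, I2 issues→FPADD
c3: I1 exec-done, I2 reads
c4: I1 writes R6
c6: I2 exec-done
c7: I2 writes R3
c8: I3 issues→ALU
c9: I3 reads, I4 issues→FPMUL
c10: I3 exec-done, I4 reads
c11: I3 writes R3
c15: I4 exec-done
c16: I4 writes R6
c17: I5 issues→FPMUL
c18: I5 reads, I6 issues→FPADD
c19: I6 reads
c22: I6 exec-done
c23: I5 exec-done, I6 writes R5
c24: I5 writes R4
c25: I7 issues→ALU
c26: I7 reads
c27: I7 exec-done
c28: I7 writes R4

I6 = (18, 19, 22, 23)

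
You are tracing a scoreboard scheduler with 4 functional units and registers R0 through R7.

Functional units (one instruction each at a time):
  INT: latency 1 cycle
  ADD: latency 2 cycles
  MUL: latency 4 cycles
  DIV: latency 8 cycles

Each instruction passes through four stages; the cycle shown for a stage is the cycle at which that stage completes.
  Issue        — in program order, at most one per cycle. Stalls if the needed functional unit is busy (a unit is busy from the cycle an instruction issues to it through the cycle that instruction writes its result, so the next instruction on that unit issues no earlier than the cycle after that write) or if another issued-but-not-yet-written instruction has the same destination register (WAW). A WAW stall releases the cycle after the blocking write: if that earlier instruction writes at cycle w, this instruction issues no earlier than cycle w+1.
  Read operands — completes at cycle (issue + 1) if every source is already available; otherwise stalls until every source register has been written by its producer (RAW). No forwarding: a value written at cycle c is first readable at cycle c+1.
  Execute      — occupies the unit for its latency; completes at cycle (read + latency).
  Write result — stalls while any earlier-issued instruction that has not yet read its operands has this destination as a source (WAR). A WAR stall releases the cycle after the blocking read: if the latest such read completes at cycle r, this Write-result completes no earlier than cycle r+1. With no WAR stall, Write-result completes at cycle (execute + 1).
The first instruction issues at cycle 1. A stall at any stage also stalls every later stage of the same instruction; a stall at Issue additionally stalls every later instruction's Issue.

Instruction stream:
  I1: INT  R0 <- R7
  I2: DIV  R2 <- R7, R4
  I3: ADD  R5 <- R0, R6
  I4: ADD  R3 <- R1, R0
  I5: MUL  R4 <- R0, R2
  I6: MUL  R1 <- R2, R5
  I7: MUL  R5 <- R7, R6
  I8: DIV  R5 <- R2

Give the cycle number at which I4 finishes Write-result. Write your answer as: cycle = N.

I1: IS=1 RO=2 EX=3 WR=4
I2: IS=2 RO=3 EX=11 WR=12
I3: IS=3 RO=5 EX=7 WR=8  [RAW R0: wait I1 write@4]
I4: IS=9 RO=10 EX=12 WR=13  [struct: ADD busy until I3 writes@8]
I5: IS=10 RO=13 EX=17 WR=18  [RAW R2: wait I2 write@12]
I6: IS=19 RO=20 EX=24 WR=25  [struct: MUL busy until I5 writes@18]
I7: IS=26 RO=27 EX=31 WR=32  [struct: MUL busy until I6 writes@25]
I8: IS=33 RO=34 EX=42 WR=43  [WAW R5: wait I7 write@32]

cycle = 13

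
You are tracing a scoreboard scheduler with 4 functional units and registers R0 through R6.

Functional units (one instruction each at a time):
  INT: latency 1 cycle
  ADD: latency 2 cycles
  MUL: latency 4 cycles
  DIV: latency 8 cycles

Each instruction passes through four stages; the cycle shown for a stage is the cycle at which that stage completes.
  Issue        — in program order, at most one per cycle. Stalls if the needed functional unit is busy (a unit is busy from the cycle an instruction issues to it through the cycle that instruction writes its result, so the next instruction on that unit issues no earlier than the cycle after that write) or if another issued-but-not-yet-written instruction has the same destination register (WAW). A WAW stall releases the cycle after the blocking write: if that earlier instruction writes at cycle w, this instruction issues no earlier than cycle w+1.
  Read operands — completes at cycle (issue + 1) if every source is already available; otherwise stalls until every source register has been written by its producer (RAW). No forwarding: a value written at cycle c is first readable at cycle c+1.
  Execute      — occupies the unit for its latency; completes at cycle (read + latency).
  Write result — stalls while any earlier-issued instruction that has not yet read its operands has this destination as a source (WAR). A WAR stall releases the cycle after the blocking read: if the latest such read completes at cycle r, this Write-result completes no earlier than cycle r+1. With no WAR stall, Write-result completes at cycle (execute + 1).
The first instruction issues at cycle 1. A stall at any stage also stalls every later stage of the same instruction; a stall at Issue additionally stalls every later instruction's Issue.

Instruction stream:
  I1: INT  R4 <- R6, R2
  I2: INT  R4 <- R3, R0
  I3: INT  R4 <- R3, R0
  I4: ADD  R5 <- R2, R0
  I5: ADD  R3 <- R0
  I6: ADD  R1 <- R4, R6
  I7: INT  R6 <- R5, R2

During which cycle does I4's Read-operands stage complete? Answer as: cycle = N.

  I1 | 1 | 2 | 3 | 4
  I2 | 5 | 6 | 7 | 8   struct: INT busy until I1 writes@4
  I3 | 9 | 10 | 11 | 12   struct: INT busy until I2 writes@8
  I4 | 10 | 11 | 13 | 14
  I5 | 15 | 16 | 18 | 19   struct: ADD busy until I4 writes@14
  I6 | 20 | 21 | 23 | 24   struct: ADD busy until I5 writes@19
  I7 | 21 | 22 | 23 | 24

cycle = 11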